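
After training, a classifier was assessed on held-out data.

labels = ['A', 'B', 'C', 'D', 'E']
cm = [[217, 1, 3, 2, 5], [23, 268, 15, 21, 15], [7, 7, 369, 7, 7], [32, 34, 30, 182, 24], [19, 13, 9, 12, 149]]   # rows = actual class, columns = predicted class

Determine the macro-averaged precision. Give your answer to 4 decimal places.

Per-class precision (TP/(TP+FP)):
  A: TP=217, FP=23+7+32+19=81 → 217/298 = 0.72819
  B: TP=268, FP=1+7+34+13=55 → 268/323 = 0.82972
  C: TP=369, FP=3+15+30+9=57 → 369/426 = 0.86620
  D: TP=182, FP=2+21+7+12=42 → 182/224 = 0.81250
  E: TP=149, FP=5+15+7+24=51 → 149/200 = 0.74500
Macro-precision = mean = (0.72819 + 0.82972 + 0.86620 + 0.81250 + 0.74500) / 5 = 0.7963

0.7963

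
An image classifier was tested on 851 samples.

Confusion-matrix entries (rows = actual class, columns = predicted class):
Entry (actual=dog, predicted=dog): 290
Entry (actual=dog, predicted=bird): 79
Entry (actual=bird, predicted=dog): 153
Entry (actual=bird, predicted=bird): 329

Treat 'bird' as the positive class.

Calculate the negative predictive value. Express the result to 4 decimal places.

0.6546

NPV = TN/(TN+FN) = 290/(290+153) = 0.6546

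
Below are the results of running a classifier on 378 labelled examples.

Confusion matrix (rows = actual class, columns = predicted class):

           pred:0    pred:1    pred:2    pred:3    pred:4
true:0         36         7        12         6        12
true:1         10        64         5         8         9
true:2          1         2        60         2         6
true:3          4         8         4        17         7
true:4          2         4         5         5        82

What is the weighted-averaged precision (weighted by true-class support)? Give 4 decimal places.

Per-class precision (TP/(TP+FP)):
  0: TP=36, FP=10+1+4+2=17 → 36/53 = 0.67925
  1: TP=64, FP=7+2+8+4=21 → 64/85 = 0.75294
  2: TP=60, FP=12+5+4+5=26 → 60/86 = 0.69767
  3: TP=17, FP=6+8+2+5=21 → 17/38 = 0.44737
  4: TP=82, FP=12+9+6+7=34 → 82/116 = 0.70690
Weighted-precision = Σ (supportᵢ/N)·precisionᵢ with N=378: (73/378)·0.67925 + (96/378)·0.75294 + (71/378)·0.69767 + (40/378)·0.44737 + (98/378)·0.70690 = 0.6841

0.6841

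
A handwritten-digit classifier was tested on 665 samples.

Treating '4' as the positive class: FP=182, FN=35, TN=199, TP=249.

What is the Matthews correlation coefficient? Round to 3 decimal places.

0.413

MCC = (TP·TN − FP·FN) / √((TP+FP)(TP+FN)(TN+FP)(TN+FN))
Numerator = 249·199 − 182·35 = 43181
Denominator = √(431·284·381·234) = √10912806216 = 104464.3777
MCC = 43181 / 104464.3777 = 0.413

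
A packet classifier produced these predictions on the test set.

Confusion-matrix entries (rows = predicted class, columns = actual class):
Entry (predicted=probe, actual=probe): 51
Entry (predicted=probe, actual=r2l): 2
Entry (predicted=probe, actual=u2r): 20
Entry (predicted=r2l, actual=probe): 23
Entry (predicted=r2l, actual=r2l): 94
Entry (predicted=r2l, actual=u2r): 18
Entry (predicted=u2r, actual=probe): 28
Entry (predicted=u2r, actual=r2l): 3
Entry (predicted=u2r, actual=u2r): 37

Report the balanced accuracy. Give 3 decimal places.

Balanced accuracy = mean of per-class recall.
  probe: recall = 51/102 = 0.5000
  r2l: recall = 94/99 = 0.9495
  u2r: recall = 37/75 = 0.4933
Mean = (0.5000 + 0.9495 + 0.4933) / 3 = 0.648

0.648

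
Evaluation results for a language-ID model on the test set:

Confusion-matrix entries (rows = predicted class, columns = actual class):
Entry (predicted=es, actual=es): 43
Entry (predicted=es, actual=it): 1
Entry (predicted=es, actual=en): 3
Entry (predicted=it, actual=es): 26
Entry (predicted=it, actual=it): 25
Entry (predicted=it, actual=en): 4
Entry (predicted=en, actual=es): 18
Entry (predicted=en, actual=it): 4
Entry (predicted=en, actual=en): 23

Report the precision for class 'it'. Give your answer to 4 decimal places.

Treat 'it' as positive and all other classes as negative.
precision = TP/(TP+FP).
it: TP=25, FP=26+4=30 → 25/55 = 0.45455

0.4545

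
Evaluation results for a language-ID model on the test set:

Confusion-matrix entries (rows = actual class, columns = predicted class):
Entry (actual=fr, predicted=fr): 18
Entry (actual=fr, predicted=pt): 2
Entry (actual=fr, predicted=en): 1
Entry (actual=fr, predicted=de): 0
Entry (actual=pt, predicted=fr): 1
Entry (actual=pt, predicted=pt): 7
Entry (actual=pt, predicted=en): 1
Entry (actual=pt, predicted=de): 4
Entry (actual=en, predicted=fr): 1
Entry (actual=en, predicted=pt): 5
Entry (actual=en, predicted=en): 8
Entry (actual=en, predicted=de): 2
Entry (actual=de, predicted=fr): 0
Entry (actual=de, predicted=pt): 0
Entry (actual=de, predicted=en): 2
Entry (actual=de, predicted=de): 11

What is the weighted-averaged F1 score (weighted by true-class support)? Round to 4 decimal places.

Per-class F1 score (2·TP/(2·TP+FP+FN)):
  fr: TP=18, FP=1+1+0=2, FN=2+1+0=3 → 36/41 = 0.87805
  pt: TP=7, FP=2+5+0=7, FN=1+1+4=6 → 14/27 = 0.51852
  en: TP=8, FP=1+1+2=4, FN=1+5+2=8 → 16/28 = 0.57143
  de: TP=11, FP=0+4+2=6, FN=0+0+2=2 → 22/30 = 0.73333
Weighted-F1 score = Σ (supportᵢ/N)·F1 scoreᵢ with N=63: (21/63)·0.87805 + (13/63)·0.51852 + (16/63)·0.57143 + (13/63)·0.73333 = 0.6961

0.6961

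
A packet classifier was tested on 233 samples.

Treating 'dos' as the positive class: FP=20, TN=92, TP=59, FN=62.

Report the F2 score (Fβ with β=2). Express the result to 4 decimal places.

0.5240

Fβ = (1+β²)·TP / ((1+β²)·TP + β²·FN + FP), with β²=4
= 5·59 / (5·59 + 4·62 + 20) = 0.5240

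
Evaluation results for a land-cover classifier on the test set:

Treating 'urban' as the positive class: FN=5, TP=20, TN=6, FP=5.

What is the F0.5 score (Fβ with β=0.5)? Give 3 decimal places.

0.800

Fβ = (1+β²)·TP / ((1+β²)·TP + β²·FN + FP), with β²=1/4
= 1.25·20 / (1.25·20 + 0.25·5 + 5) = 0.800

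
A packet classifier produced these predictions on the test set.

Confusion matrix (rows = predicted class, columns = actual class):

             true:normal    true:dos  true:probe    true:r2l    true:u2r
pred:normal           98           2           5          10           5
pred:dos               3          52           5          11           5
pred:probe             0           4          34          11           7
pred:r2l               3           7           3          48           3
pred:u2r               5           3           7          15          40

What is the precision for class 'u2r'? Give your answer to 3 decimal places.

0.571

One-vs-rest for 'u2r': TP = diagonal; FP = other classes predicted 'u2r'; FN = 'u2r' predicted as other.
precision = TP/(TP+FP).
u2r: TP=40, FP=5+3+7+15=30 → 40/70 = 0.5714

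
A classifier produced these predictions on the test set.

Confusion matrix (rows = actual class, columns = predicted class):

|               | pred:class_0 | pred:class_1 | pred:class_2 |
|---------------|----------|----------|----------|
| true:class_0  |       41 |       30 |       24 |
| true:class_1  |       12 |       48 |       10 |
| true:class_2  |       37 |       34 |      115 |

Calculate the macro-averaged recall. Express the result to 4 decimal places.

Per-class recall (TP/(TP+FN)):
  class_0: TP=41, FN=30+24=54 → 41/95 = 0.43158
  class_1: TP=48, FN=12+10=22 → 48/70 = 0.68571
  class_2: TP=115, FN=37+34=71 → 115/186 = 0.61828
Macro-recall = mean = (0.43158 + 0.68571 + 0.61828) / 3 = 0.5785

0.5785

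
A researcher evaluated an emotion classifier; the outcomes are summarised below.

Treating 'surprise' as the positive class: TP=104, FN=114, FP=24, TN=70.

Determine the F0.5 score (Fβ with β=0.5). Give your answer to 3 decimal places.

0.712

Fβ = (1+β²)·TP / ((1+β²)·TP + β²·FN + FP), with β²=1/4
= 1.25·104 / (1.25·104 + 0.25·114 + 24) = 0.712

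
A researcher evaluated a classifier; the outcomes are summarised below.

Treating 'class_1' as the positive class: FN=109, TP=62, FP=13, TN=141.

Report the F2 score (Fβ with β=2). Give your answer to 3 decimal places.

0.408

Fβ = (1+β²)·TP / ((1+β²)·TP + β²·FN + FP), with β²=4
= 5·62 / (5·62 + 4·109 + 13) = 0.408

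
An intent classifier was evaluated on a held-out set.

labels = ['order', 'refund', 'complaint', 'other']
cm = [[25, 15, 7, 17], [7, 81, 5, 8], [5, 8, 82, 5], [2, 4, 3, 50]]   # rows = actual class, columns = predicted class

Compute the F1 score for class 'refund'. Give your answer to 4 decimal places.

0.7751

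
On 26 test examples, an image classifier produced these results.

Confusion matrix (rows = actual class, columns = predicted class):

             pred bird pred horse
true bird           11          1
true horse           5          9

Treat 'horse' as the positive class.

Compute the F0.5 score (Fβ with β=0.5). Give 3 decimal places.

Fβ = (1+β²)·TP / ((1+β²)·TP + β²·FN + FP), with β²=1/4
= 1.25·9 / (1.25·9 + 0.25·5 + 1) = 0.833

0.833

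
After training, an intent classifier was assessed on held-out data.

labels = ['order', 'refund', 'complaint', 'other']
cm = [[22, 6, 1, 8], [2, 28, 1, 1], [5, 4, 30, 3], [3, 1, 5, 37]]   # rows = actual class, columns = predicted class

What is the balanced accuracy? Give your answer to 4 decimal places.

Balanced accuracy = mean of per-class recall.
  order: recall = 22/37 = 0.59459
  refund: recall = 28/32 = 0.87500
  complaint: recall = 30/42 = 0.71429
  other: recall = 37/46 = 0.80435
Mean = (0.59459 + 0.87500 + 0.71429 + 0.80435) / 4 = 0.7471

0.7471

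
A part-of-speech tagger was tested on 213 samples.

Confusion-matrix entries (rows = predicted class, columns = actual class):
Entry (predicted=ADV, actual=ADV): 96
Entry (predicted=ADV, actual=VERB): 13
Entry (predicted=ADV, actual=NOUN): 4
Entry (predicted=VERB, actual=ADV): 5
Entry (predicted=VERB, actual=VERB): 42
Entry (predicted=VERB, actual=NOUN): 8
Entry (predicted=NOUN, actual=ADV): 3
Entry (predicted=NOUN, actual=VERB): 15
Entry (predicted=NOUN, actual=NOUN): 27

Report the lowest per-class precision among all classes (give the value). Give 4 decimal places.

0.6000

Per-class precision (TP/(TP+FP)):
  ADV: TP=96, FP=13+4=17 → 96/113 = 0.84956
  VERB: TP=42, FP=5+8=13 → 42/55 = 0.76364
  NOUN: TP=27, FP=3+15=18 → 27/45 = 0.60000
Lowest is class 'NOUN' with precision = 0.6000.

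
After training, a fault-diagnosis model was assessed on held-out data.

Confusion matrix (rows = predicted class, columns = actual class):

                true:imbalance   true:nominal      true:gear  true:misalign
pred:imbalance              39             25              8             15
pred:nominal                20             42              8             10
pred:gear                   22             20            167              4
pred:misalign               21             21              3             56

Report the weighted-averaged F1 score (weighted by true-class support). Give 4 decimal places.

0.6179

Per-class F1 score (2·TP/(2·TP+FP+FN)):
  imbalance: TP=39, FP=25+8+15=48, FN=20+22+21=63 → 78/189 = 0.41270
  nominal: TP=42, FP=20+8+10=38, FN=25+20+21=66 → 84/188 = 0.44681
  gear: TP=167, FP=22+20+4=46, FN=8+8+3=19 → 334/399 = 0.83709
  misalign: TP=56, FP=21+21+3=45, FN=15+10+4=29 → 112/186 = 0.60215
Weighted-F1 score = Σ (supportᵢ/N)·F1 scoreᵢ with N=481: (102/481)·0.41270 + (108/481)·0.44681 + (186/481)·0.83709 + (85/481)·0.60215 = 0.6179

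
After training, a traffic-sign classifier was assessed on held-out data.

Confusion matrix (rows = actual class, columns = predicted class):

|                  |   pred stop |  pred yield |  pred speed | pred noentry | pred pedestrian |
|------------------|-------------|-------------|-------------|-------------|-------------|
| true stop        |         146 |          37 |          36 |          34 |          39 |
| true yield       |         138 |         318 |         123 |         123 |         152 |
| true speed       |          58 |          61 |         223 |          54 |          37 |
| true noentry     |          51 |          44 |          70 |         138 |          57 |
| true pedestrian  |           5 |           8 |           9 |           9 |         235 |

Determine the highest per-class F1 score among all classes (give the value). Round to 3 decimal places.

Per-class F1 score (2·TP/(2·TP+FP+FN)):
  stop: TP=146, FP=138+58+51+5=252, FN=37+36+34+39=146 → 292/690 = 0.4232
  yield: TP=318, FP=37+61+44+8=150, FN=138+123+123+152=536 → 636/1322 = 0.4811
  speed: TP=223, FP=36+123+70+9=238, FN=58+61+54+37=210 → 446/894 = 0.4989
  noentry: TP=138, FP=34+123+54+9=220, FN=51+44+70+57=222 → 276/718 = 0.3844
  pedestrian: TP=235, FP=39+152+37+57=285, FN=5+8+9+9=31 → 470/786 = 0.5980
Highest is class 'pedestrian' with F1 score = 0.598.

0.598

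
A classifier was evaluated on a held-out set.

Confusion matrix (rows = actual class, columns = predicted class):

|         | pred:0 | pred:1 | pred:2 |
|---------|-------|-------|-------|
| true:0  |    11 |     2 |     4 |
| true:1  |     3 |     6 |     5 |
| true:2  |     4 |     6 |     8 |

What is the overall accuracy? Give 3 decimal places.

Accuracy = trace / total = (11+6+8=25) / 49 = 25/49 = 0.510

0.510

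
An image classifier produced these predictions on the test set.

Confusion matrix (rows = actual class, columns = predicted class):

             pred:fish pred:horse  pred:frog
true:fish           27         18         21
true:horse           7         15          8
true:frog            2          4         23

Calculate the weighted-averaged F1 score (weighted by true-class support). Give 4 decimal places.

Per-class F1 score (2·TP/(2·TP+FP+FN)):
  fish: TP=27, FP=7+2=9, FN=18+21=39 → 54/102 = 0.52941
  horse: TP=15, FP=18+4=22, FN=7+8=15 → 30/67 = 0.44776
  frog: TP=23, FP=21+8=29, FN=2+4=6 → 46/81 = 0.56790
Weighted-F1 score = Σ (supportᵢ/N)·F1 scoreᵢ with N=125: (66/125)·0.52941 + (30/125)·0.44776 + (29/125)·0.56790 = 0.5187

0.5187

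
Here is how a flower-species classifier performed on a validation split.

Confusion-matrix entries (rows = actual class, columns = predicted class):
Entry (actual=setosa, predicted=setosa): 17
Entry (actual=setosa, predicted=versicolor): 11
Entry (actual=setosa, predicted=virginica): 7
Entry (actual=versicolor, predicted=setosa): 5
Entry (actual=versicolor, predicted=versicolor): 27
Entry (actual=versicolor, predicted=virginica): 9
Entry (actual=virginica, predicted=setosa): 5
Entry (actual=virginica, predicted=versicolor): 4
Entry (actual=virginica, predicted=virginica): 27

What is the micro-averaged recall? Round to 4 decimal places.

Micro-averaging pools counts across classes: ΣTP=71, ΣFP=41, ΣFN=41.
Micro-recall = TP/(TP+FN) on pooled counts = 0.6339 (equals overall accuracy in single-label multiclass).

0.6339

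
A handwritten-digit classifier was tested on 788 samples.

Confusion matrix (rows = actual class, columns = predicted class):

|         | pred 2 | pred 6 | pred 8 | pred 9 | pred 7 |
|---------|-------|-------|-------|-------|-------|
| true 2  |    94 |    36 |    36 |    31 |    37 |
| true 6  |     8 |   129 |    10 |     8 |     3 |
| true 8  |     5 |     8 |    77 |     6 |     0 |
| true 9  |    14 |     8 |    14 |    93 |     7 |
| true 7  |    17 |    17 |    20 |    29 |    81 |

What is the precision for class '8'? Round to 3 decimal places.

0.490

One-vs-rest for '8': TP = diagonal; FP = other classes predicted '8'; FN = '8' predicted as other.
precision = TP/(TP+FP).
8: TP=77, FP=36+10+14+20=80 → 77/157 = 0.4904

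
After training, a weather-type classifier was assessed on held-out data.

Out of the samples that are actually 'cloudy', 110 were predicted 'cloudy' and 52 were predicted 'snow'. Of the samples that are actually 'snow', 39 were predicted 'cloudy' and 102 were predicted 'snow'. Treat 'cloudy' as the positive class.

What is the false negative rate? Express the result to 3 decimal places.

FNR = FN/(FN+TP) = 52/(52+110) = 0.321

0.321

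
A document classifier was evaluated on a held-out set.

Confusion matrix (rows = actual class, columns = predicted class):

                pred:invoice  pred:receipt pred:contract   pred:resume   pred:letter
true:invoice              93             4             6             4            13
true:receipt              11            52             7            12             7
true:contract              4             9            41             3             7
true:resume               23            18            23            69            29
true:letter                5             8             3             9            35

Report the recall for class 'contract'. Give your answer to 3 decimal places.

0.641

Take TP from the diagonal, FP from the rest of the 'contract' prediction marginal, FN from the rest of the 'contract' actual marginal.
recall = TP/(TP+FN).
contract: TP=41, FN=4+9+3+7=23 → 41/64 = 0.6406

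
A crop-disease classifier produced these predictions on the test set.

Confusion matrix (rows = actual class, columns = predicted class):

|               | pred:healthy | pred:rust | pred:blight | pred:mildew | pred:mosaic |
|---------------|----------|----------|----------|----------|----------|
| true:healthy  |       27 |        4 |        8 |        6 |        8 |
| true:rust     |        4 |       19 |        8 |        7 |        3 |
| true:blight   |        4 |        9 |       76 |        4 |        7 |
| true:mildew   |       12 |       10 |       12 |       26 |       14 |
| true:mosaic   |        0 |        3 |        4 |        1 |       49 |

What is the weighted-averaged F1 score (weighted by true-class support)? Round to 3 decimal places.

0.594

Per-class F1 score (2·TP/(2·TP+FP+FN)):
  healthy: TP=27, FP=4+4+12+0=20, FN=4+8+6+8=26 → 54/100 = 0.5400
  rust: TP=19, FP=4+9+10+3=26, FN=4+8+7+3=22 → 38/86 = 0.4419
  blight: TP=76, FP=8+8+12+4=32, FN=4+9+4+7=24 → 152/208 = 0.7308
  mildew: TP=26, FP=6+7+4+1=18, FN=12+10+12+14=48 → 52/118 = 0.4407
  mosaic: TP=49, FP=8+3+7+14=32, FN=0+3+4+1=8 → 98/138 = 0.7101
Weighted-F1 score = Σ (supportᵢ/N)·F1 scoreᵢ with N=325: (53/325)·0.5400 + (41/325)·0.4419 + (100/325)·0.7308 + (74/325)·0.4407 + (57/325)·0.7101 = 0.594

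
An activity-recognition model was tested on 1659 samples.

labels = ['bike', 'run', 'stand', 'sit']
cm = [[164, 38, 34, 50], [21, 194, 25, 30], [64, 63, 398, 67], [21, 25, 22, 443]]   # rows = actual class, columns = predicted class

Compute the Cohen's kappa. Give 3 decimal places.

0.619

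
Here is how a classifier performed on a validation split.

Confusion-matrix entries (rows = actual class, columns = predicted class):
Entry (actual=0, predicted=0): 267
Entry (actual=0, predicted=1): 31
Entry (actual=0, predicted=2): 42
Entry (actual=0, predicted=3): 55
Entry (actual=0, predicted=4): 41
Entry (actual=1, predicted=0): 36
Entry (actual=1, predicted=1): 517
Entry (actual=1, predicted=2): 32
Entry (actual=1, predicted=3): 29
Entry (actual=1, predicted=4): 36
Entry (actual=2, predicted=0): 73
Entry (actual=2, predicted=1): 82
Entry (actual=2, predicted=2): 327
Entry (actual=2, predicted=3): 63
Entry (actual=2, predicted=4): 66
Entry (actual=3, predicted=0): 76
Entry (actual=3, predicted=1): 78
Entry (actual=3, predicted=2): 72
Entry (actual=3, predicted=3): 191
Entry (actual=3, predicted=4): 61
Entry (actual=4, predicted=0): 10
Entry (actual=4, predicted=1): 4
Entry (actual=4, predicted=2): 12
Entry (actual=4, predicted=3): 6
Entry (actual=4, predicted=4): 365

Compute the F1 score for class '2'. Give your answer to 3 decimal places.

One-vs-rest for '2': TP = diagonal; FP = other classes predicted '2'; FN = '2' predicted as other.
F1 score = 2·TP/(2·TP+FP+FN).
2: TP=327, FP=42+32+72+12=158, FN=73+82+63+66=284 → 654/1096 = 0.5967

0.597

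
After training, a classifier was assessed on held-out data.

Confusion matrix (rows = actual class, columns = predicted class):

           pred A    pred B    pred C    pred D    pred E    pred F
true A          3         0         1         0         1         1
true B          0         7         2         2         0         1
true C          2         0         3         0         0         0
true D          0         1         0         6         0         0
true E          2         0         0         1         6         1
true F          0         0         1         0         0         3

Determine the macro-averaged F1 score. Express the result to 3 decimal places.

0.620

Per-class F1 score (2·TP/(2·TP+FP+FN)):
  A: TP=3, FP=0+2+0+2+0=4, FN=0+1+0+1+1=3 → 6/13 = 0.4615
  B: TP=7, FP=0+0+1+0+0=1, FN=0+2+2+0+1=5 → 14/20 = 0.7000
  C: TP=3, FP=1+2+0+0+1=4, FN=2+0+0+0+0=2 → 6/12 = 0.5000
  D: TP=6, FP=0+2+0+1+0=3, FN=0+1+0+0+0=1 → 12/16 = 0.7500
  E: TP=6, FP=1+0+0+0+0=1, FN=2+0+0+1+1=4 → 12/17 = 0.7059
  F: TP=3, FP=1+1+0+0+1=3, FN=0+0+1+0+0=1 → 6/10 = 0.6000
Macro-F1 score = mean = (0.4615 + 0.7000 + 0.5000 + 0.7500 + 0.7059 + 0.6000) / 6 = 0.620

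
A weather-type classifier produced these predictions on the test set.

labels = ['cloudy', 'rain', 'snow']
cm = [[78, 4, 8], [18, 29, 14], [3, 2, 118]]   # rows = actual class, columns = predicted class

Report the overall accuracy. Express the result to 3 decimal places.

0.821

Accuracy = trace / total = (78+29+118=225) / 274 = 225/274 = 0.821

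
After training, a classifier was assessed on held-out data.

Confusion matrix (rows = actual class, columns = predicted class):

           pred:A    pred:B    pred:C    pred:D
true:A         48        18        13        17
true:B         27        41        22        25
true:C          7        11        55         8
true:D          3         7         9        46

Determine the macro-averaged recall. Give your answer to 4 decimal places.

Per-class recall (TP/(TP+FN)):
  A: TP=48, FN=18+13+17=48 → 48/96 = 0.50000
  B: TP=41, FN=27+22+25=74 → 41/115 = 0.35652
  C: TP=55, FN=7+11+8=26 → 55/81 = 0.67901
  D: TP=46, FN=3+7+9=19 → 46/65 = 0.70769
Macro-recall = mean = (0.50000 + 0.35652 + 0.67901 + 0.70769) / 4 = 0.5608

0.5608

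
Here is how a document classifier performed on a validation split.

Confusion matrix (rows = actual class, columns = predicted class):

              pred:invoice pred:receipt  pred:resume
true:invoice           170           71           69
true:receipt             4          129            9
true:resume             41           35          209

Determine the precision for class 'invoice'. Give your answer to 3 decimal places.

precision = TP/(TP+FP).
invoice: TP=170, FP=4+41=45 → 170/215 = 0.7907

0.791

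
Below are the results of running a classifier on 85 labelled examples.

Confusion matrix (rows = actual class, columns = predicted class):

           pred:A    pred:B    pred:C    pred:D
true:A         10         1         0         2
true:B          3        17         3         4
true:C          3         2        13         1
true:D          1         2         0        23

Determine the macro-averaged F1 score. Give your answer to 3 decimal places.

0.731

Per-class F1 score (2·TP/(2·TP+FP+FN)):
  A: TP=10, FP=3+3+1=7, FN=1+0+2=3 → 20/30 = 0.6667
  B: TP=17, FP=1+2+2=5, FN=3+3+4=10 → 34/49 = 0.6939
  C: TP=13, FP=0+3+0=3, FN=3+2+1=6 → 26/35 = 0.7429
  D: TP=23, FP=2+4+1=7, FN=1+2+0=3 → 46/56 = 0.8214
Macro-F1 score = mean = (0.6667 + 0.6939 + 0.7429 + 0.8214) / 4 = 0.731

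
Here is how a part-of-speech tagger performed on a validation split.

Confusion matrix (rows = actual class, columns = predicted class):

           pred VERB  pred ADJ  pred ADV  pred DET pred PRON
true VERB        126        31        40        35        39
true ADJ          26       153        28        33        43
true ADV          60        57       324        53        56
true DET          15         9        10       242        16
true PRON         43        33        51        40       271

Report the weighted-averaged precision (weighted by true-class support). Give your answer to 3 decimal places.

0.615

Per-class precision (TP/(TP+FP)):
  VERB: TP=126, FP=26+60+15+43=144 → 126/270 = 0.4667
  ADJ: TP=153, FP=31+57+9+33=130 → 153/283 = 0.5406
  ADV: TP=324, FP=40+28+10+51=129 → 324/453 = 0.7152
  DET: TP=242, FP=35+33+53+40=161 → 242/403 = 0.6005
  PRON: TP=271, FP=39+43+56+16=154 → 271/425 = 0.6376
Weighted-precision = Σ (supportᵢ/N)·precisionᵢ with N=1834: (271/1834)·0.4667 + (283/1834)·0.5406 + (550/1834)·0.7152 + (292/1834)·0.6005 + (438/1834)·0.6376 = 0.615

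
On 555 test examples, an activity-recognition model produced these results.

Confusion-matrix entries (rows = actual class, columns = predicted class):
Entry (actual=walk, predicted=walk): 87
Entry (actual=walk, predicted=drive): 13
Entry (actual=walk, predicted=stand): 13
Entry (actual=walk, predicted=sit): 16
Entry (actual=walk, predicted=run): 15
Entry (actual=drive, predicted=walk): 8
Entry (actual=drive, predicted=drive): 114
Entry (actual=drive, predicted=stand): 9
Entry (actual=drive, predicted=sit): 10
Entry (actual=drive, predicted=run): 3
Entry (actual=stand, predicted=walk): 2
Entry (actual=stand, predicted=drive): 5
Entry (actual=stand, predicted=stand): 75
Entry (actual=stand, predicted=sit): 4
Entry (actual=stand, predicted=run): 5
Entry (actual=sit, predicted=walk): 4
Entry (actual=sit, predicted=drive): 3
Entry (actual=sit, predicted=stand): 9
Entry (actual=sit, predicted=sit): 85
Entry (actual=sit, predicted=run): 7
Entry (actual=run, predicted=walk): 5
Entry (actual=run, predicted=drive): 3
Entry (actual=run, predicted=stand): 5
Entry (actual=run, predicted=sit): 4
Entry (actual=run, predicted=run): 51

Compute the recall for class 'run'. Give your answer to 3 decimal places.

One-vs-rest for 'run': TP = diagonal; FP = other classes predicted 'run'; FN = 'run' predicted as other.
recall = TP/(TP+FN).
run: TP=51, FN=5+3+5+4=17 → 51/68 = 0.7500

0.750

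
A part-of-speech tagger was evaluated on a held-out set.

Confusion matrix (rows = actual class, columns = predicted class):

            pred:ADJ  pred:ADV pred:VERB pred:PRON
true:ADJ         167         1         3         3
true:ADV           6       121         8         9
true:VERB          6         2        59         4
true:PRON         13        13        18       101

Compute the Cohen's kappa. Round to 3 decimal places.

Observed agreement pₒ = trace/N = 448/534 = 0.8390
Expected agreement pₑ = Σ (rowᵢ·colᵢ)/N² = (174·192 + 144·137 + 71·88 + 145·117)/534² = 0.2677
κ = (pₒ − pₑ)/(1 − pₑ) = (0.8390 − 0.2677)/(1 − 0.2677) = 0.780

0.780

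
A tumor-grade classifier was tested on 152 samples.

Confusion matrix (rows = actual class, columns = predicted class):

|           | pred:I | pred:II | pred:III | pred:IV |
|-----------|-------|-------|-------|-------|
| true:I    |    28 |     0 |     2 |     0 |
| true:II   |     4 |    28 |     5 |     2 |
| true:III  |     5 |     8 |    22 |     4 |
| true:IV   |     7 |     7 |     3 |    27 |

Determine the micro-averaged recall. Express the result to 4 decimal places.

0.6908

Micro-averaging pools counts across classes: ΣTP=105, ΣFP=47, ΣFN=47.
Micro-recall = TP/(TP+FN) on pooled counts = 0.6908 (equals overall accuracy in single-label multiclass).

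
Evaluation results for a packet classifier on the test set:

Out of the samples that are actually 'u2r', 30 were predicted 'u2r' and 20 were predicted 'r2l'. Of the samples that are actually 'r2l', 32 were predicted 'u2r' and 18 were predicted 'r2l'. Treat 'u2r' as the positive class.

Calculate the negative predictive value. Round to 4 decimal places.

NPV = TN/(TN+FN) = 18/(18+20) = 0.4737

0.4737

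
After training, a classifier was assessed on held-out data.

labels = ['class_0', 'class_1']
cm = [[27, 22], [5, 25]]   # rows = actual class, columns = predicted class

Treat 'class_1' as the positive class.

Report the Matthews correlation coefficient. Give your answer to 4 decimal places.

0.3800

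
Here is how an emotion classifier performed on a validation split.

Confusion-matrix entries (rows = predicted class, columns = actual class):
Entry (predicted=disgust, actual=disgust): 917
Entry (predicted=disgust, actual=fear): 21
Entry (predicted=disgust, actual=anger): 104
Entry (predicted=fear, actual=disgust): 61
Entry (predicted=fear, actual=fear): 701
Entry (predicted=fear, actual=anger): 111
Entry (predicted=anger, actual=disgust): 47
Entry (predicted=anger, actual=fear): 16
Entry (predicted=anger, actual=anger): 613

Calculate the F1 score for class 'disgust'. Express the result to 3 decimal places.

0.887

Take TP from the diagonal, FP from the rest of the 'disgust' prediction marginal, FN from the rest of the 'disgust' actual marginal.
F1 score = 2·TP/(2·TP+FP+FN).
disgust: TP=917, FP=21+104=125, FN=61+47=108 → 1834/2067 = 0.8873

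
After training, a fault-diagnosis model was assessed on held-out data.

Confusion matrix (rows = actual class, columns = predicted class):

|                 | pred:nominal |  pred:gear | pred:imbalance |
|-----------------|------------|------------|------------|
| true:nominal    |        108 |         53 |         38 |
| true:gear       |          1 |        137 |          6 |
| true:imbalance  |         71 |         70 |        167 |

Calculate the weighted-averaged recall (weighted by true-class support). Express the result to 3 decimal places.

0.633

Per-class recall (TP/(TP+FN)):
  nominal: TP=108, FN=53+38=91 → 108/199 = 0.5427
  gear: TP=137, FN=1+6=7 → 137/144 = 0.9514
  imbalance: TP=167, FN=71+70=141 → 167/308 = 0.5422
Weighted-recall = Σ (supportᵢ/N)·recallᵢ with N=651: (199/651)·0.5427 + (144/651)·0.9514 + (308/651)·0.5422 = 0.633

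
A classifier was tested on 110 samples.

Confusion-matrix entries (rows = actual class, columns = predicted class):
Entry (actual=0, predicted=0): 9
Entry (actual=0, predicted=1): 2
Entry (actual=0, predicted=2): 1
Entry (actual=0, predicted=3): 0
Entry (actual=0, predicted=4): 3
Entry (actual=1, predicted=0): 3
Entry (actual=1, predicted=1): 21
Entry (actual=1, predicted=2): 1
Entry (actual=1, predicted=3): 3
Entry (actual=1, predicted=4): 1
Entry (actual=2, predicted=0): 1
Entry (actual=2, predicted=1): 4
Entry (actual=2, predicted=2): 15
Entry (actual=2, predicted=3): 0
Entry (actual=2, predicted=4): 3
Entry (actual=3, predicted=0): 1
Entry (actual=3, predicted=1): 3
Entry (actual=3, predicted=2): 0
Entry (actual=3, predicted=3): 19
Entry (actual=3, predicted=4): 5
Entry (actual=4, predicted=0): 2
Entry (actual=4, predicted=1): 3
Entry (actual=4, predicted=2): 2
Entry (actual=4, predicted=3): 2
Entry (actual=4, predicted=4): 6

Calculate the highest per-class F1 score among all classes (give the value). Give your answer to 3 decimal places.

0.731

Per-class F1 score (2·TP/(2·TP+FP+FN)):
  0: TP=9, FP=3+1+1+2=7, FN=2+1+0+3=6 → 18/31 = 0.5806
  1: TP=21, FP=2+4+3+3=12, FN=3+1+3+1=8 → 42/62 = 0.6774
  2: TP=15, FP=1+1+0+2=4, FN=1+4+0+3=8 → 30/42 = 0.7143
  3: TP=19, FP=0+3+0+2=5, FN=1+3+0+5=9 → 38/52 = 0.7308
  4: TP=6, FP=3+1+3+5=12, FN=2+3+2+2=9 → 12/33 = 0.3636
Highest is class '3' with F1 score = 0.731.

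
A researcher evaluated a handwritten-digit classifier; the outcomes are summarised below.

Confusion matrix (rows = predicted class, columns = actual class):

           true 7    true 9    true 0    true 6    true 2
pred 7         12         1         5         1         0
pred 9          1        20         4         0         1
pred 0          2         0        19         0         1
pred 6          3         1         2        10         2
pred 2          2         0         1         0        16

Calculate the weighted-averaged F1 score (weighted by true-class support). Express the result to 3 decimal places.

0.739

Per-class F1 score (2·TP/(2·TP+FP+FN)):
  7: TP=12, FP=1+5+1+0=7, FN=1+2+3+2=8 → 24/39 = 0.6154
  9: TP=20, FP=1+4+0+1=6, FN=1+0+1+0=2 → 40/48 = 0.8333
  0: TP=19, FP=2+0+0+1=3, FN=5+4+2+1=12 → 38/53 = 0.7170
  6: TP=10, FP=3+1+2+2=8, FN=1+0+0+0=1 → 20/29 = 0.6897
  2: TP=16, FP=2+0+1+0=3, FN=0+1+1+2=4 → 32/39 = 0.8205
Weighted-F1 score = Σ (supportᵢ/N)·F1 scoreᵢ with N=104: (20/104)·0.6154 + (22/104)·0.8333 + (31/104)·0.7170 + (11/104)·0.6897 + (20/104)·0.8205 = 0.739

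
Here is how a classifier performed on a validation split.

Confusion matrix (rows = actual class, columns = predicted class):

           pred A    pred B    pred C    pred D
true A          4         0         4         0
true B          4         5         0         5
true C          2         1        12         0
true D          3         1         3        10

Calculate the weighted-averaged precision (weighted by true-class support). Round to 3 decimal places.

0.616

Per-class precision (TP/(TP+FP)):
  A: TP=4, FP=4+2+3=9 → 4/13 = 0.3077
  B: TP=5, FP=0+1+1=2 → 5/7 = 0.7143
  C: TP=12, FP=4+0+3=7 → 12/19 = 0.6316
  D: TP=10, FP=0+5+0=5 → 10/15 = 0.6667
Weighted-precision = Σ (supportᵢ/N)·precisionᵢ with N=54: (8/54)·0.3077 + (14/54)·0.7143 + (15/54)·0.6316 + (17/54)·0.6667 = 0.616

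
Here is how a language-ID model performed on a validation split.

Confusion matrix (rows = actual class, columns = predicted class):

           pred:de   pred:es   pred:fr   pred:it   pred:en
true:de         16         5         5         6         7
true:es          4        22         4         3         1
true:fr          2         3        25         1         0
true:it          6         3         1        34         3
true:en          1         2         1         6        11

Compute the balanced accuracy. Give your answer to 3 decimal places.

0.622

Balanced accuracy = mean of per-class recall.
  de: recall = 16/39 = 0.4103
  es: recall = 22/34 = 0.6471
  fr: recall = 25/31 = 0.8065
  it: recall = 34/47 = 0.7234
  en: recall = 11/21 = 0.5238
Mean = (0.4103 + 0.6471 + 0.8065 + 0.7234 + 0.5238) / 5 = 0.622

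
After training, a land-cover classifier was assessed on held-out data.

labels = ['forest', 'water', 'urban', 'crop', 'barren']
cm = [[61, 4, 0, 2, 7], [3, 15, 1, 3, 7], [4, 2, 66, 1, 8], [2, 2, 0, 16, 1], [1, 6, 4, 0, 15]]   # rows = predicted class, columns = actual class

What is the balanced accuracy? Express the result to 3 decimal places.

0.686

Balanced accuracy = mean of per-class recall.
  forest: recall = 61/71 = 0.8592
  water: recall = 15/29 = 0.5172
  urban: recall = 66/71 = 0.9296
  crop: recall = 16/22 = 0.7273
  barren: recall = 15/38 = 0.3947
Mean = (0.8592 + 0.5172 + 0.9296 + 0.7273 + 0.3947) / 5 = 0.686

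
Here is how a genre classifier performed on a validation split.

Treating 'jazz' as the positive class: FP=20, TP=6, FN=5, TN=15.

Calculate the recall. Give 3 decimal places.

Recall = TP/(TP+FN) = 6/(6+5) = 6/11 = 0.545

0.545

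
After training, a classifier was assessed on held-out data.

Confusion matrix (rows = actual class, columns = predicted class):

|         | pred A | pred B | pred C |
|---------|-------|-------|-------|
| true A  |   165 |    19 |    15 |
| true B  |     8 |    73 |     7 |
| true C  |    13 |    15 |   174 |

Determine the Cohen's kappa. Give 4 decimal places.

0.7541

Observed agreement pₒ = trace/N = 412/489 = 0.84254
Expected agreement pₑ = Σ (rowᵢ·colᵢ)/N² = (199·186 + 88·107 + 202·196)/489² = 0.35974
κ = (pₒ − pₑ)/(1 − pₑ) = (0.84254 − 0.35974)/(1 − 0.35974) = 0.7541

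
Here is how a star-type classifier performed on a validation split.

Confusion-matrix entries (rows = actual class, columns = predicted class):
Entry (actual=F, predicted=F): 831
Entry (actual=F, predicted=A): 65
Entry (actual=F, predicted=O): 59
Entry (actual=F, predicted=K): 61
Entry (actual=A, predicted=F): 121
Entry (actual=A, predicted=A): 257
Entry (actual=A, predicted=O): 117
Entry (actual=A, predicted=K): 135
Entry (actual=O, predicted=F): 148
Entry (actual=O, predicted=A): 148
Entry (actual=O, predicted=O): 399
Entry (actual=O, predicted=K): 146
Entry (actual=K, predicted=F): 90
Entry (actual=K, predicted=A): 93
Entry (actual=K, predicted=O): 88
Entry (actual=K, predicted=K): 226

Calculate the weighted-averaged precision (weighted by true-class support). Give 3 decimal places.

Per-class precision (TP/(TP+FP)):
  F: TP=831, FP=121+148+90=359 → 831/1190 = 0.6983
  A: TP=257, FP=65+148+93=306 → 257/563 = 0.4565
  O: TP=399, FP=59+117+88=264 → 399/663 = 0.6018
  K: TP=226, FP=61+135+146=342 → 226/568 = 0.3979
Weighted-precision = Σ (supportᵢ/N)·precisionᵢ with N=2984: (1016/2984)·0.6983 + (630/2984)·0.4565 + (841/2984)·0.6018 + (497/2984)·0.3979 = 0.570

0.570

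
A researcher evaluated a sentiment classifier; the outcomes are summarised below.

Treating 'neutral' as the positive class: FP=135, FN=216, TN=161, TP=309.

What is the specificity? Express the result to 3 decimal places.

0.544

Specificity = TN/(TN+FP) = 161/(161+135) = 0.544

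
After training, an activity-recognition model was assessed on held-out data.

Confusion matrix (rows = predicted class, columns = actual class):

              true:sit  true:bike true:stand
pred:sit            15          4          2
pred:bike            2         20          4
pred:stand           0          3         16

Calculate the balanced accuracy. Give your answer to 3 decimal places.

0.783

Balanced accuracy = mean of per-class recall.
  sit: recall = 15/17 = 0.8824
  bike: recall = 20/27 = 0.7407
  stand: recall = 16/22 = 0.7273
Mean = (0.8824 + 0.7407 + 0.7273) / 3 = 0.783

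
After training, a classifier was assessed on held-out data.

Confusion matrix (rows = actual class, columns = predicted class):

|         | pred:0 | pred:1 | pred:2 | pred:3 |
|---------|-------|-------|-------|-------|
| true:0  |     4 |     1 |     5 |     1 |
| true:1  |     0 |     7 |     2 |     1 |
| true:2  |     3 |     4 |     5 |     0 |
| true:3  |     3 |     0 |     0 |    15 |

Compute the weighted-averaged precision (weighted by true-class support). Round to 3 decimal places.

0.610

Per-class precision (TP/(TP+FP)):
  0: TP=4, FP=0+3+3=6 → 4/10 = 0.4000
  1: TP=7, FP=1+4+0=5 → 7/12 = 0.5833
  2: TP=5, FP=5+2+0=7 → 5/12 = 0.4167
  3: TP=15, FP=1+1+0=2 → 15/17 = 0.8824
Weighted-precision = Σ (supportᵢ/N)·precisionᵢ with N=51: (11/51)·0.4000 + (10/51)·0.5833 + (12/51)·0.4167 + (18/51)·0.8824 = 0.610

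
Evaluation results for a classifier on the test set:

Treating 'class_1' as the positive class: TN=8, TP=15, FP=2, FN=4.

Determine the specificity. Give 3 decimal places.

Specificity = TN/(TN+FP) = 8/(8+2) = 0.800

0.800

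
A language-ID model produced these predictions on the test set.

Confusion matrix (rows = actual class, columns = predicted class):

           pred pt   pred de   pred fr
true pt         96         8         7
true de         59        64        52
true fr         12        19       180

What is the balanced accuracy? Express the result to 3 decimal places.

0.695

Balanced accuracy = mean of per-class recall.
  pt: recall = 96/111 = 0.8649
  de: recall = 64/175 = 0.3657
  fr: recall = 180/211 = 0.8531
Mean = (0.8649 + 0.3657 + 0.8531) / 3 = 0.695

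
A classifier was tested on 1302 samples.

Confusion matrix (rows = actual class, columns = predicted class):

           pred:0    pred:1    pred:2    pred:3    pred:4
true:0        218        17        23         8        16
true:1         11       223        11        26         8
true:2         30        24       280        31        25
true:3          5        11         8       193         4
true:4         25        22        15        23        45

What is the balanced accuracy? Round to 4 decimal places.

0.7019

Balanced accuracy = mean of per-class recall.
  0: recall = 218/282 = 0.77305
  1: recall = 223/279 = 0.79928
  2: recall = 280/390 = 0.71795
  3: recall = 193/221 = 0.87330
  4: recall = 45/130 = 0.34615
Mean = (0.77305 + 0.79928 + 0.71795 + 0.87330 + 0.34615) / 5 = 0.7019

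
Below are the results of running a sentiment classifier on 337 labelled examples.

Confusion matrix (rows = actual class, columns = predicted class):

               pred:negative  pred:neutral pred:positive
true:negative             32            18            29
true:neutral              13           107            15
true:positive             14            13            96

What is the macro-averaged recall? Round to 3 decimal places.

0.659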